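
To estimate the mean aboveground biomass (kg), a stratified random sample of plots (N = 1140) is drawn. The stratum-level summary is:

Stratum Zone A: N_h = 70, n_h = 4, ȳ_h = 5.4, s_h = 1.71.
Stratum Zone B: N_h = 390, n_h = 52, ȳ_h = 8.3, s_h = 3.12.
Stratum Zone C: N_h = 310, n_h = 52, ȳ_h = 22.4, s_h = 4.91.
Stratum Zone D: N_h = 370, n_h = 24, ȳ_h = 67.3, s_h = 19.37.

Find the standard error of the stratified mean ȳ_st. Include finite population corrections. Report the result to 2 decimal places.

SE(ȳ_st) ≈ 1.26

V̂(ȳ_st) = Σ W_h² (1 − n_h/N_h) s_h²/n_h, with W_h = N_h/N and N = 1140:
  stratum Zone A: (70/1140)²·(1 − 4/70)·1.71²/4 = 0.00259875
  stratum Zone B: (390/1140)²·(1 − 52/390)·3.12²/52 = 0.0189879
  stratum Zone C: (310/1140)²·(1 − 52/310)·4.91²/52 = 0.0285319
  stratum Zone D: (370/1140)²·(1 − 24/370)·19.37²/24 = 1.53998
V̂(ȳ_st) = 1.5901
SE(ȳ_st) = √1.5901 = 1.26099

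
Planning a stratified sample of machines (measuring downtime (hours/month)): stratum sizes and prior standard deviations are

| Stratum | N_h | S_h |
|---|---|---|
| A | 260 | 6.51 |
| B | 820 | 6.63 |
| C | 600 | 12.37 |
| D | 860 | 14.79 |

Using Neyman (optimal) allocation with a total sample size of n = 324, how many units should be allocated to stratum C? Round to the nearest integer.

88

Neyman allocation: n_h = n · N_h S_h / Σ N_i S_i, with n = 324.
  stratum A: N_h·S_h = 260·6.51 = 1692.60
  stratum B: N_h·S_h = 820·6.63 = 5436.60
  stratum C: N_h·S_h = 600·12.37 = 7422.00
  stratum D: N_h·S_h = 860·14.79 = 12719.40
Σ N_h S_h = 27270.60
n for stratum C = 324·7422.00/27270.60 = 88.180 → 88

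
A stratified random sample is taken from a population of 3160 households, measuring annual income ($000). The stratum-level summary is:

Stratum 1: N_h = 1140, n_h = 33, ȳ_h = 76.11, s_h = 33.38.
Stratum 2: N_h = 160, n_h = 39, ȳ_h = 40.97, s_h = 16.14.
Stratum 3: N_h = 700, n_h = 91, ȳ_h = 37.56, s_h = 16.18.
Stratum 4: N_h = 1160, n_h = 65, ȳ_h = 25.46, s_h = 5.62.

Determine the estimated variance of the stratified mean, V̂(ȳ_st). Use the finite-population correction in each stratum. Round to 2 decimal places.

V̂(ȳ_st) = Σ W_h² (1 − n_h/N_h) s_h²/n_h, with W_h = N_h/N and N = 3160:
  stratum 1: (1140/3160)²·(1 − 33/1140)·33.38²/33 = 4.26714
  stratum 2: (160/3160)²·(1 − 39/160)·16.14²/39 = 0.0129501
  stratum 3: (700/3160)²·(1 − 91/700)·16.18²/91 = 0.122817
  stratum 4: (1160/3160)²·(1 − 65/1160)·5.62²/65 = 0.0618098
V̂(ȳ_st) = 4.46472

V̂(ȳ_st) ≈ 4.46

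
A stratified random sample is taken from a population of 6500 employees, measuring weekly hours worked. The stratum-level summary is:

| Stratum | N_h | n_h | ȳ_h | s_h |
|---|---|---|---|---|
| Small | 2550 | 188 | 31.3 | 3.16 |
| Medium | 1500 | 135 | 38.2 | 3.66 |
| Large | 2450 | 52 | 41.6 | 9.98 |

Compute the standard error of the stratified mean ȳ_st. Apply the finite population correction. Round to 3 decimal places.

SE(ȳ_st) ≈ 0.528

V̂(ȳ_st) = Σ W_h² (1 − n_h/N_h) s_h²/n_h, with W_h = N_h/N and N = 6500:
  stratum Small: (2550/6500)²·(1 − 188/2550)·3.16²/188 = 0.00757198
  stratum Medium: (1500/6500)²·(1 − 135/1500)·3.66²/135 = 0.00480868
  stratum Large: (2450/6500)²·(1 − 52/2450)·9.98²/52 = 0.266346
V̂(ȳ_st) = 0.278727
SE(ȳ_st) = √0.278727 = 0.527946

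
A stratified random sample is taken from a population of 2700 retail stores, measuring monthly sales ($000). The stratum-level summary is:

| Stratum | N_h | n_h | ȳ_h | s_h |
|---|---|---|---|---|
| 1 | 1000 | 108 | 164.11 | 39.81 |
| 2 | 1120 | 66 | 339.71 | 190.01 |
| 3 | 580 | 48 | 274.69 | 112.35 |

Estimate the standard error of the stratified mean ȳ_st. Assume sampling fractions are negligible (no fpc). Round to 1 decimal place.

V̂(ȳ_st) = Σ W_h² s_h²/n_h, with W_h = N_h/N and N = 2700:
  stratum 1: (1000/2700)²·39.81²/108 = 2.01295
  stratum 2: (1120/2700)²·190.01²/66 = 94.1277
  stratum 3: (580/2700)²·112.35²/48 = 12.1348
V̂(ȳ_st) = 108.275
SE(ȳ_st) = √108.275 = 10.4056

SE(ȳ_st) ≈ 10.4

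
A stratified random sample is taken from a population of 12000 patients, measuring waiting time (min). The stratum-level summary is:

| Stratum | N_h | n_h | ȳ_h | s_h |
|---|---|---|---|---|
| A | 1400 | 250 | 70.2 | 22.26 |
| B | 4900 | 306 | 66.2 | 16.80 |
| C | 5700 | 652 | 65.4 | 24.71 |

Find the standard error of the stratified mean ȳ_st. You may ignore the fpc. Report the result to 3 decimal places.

V̂(ȳ_st) = Σ W_h² s_h²/n_h, with W_h = N_h/N and N = 12000:
  stratum A: (1400/12000)²·22.26²/250 = 0.0269776
  stratum B: (4900/12000)²·16.80²/306 = 0.15379
  stratum C: (5700/12000)²·24.71²/652 = 0.211293
V̂(ȳ_st) = 0.39206
SE(ȳ_st) = √0.39206 = 0.626147

SE(ȳ_st) ≈ 0.626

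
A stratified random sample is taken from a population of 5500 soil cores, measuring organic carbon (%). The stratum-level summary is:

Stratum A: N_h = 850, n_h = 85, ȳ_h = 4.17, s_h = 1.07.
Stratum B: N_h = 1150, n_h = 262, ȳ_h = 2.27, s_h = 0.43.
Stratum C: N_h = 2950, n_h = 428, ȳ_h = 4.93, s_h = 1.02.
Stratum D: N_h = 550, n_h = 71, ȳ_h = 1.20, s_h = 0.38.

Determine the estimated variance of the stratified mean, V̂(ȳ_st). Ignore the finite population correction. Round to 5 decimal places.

V̂(ȳ_st) ≈ 0.00107

V̂(ȳ_st) = Σ W_h² s_h²/n_h, with W_h = N_h/N and N = 5500:
  stratum A: (850/5500)²·1.07²/85 = 0.000321707
  stratum B: (1150/5500)²·0.43²/262 = 3.08536e-05
  stratum C: (2950/5500)²·1.02²/428 = 0.000699319
  stratum D: (550/5500)²·0.38²/71 = 2.0338e-05
V̂(ȳ_st) = 0.00107222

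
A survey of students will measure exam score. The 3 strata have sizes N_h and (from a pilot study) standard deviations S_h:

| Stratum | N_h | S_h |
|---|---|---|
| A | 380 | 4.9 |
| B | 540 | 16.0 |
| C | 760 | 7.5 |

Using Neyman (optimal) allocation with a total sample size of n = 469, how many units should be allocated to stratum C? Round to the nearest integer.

165

Neyman allocation: n_h = n · N_h S_h / Σ N_i S_i, with n = 469.
  stratum A: N_h·S_h = 380·4.9 = 1862.00
  stratum B: N_h·S_h = 540·16.0 = 8640.00
  stratum C: N_h·S_h = 760·7.5 = 5700.00
Σ N_h S_h = 16202.00
n for stratum C = 469·5700.00/16202.00 = 164.998 → 165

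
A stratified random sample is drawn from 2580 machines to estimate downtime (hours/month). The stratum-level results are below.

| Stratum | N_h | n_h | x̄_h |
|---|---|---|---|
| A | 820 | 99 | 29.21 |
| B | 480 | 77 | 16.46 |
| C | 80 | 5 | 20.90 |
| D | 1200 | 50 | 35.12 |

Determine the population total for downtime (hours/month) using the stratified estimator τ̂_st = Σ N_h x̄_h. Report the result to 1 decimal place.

τ̂_st = Σ N_h x̄_h = 820·29.21 + 480·16.46 + 80·20.90 + 1200·35.12 = 75669.0

τ̂_st ≈ 75669.0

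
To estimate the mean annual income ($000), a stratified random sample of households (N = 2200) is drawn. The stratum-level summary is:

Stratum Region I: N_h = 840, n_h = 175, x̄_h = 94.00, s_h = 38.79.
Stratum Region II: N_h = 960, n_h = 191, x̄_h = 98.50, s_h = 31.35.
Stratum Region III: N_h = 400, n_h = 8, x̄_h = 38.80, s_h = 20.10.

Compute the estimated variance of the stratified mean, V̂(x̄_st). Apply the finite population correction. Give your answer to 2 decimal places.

V̂(x̄_st) = Σ W_h² (1 − n_h/N_h) s_h²/n_h, with W_h = N_h/N and N = 2200:
  stratum Region I: (840/2200)²·(1 − 175/840)·38.79²/175 = 0.992332
  stratum Region II: (960/2200)²·(1 − 191/960)·31.35²/191 = 0.784863
  stratum Region III: (400/2200)²·(1 − 8/400)·20.10²/8 = 1.63607
V̂(x̄_st) = 3.41327

V̂(x̄_st) ≈ 3.41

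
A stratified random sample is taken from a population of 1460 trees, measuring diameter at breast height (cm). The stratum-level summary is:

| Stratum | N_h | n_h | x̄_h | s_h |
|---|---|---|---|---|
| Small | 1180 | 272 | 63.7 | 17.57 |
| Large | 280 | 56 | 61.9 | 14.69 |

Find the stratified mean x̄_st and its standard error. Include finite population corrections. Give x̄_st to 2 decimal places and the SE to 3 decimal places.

x̄_st ≈ 63.35, SE ≈ 0.827

x̄_st = Σ W_h x̄_h = (1180·63.7 + 280·61.9)/1460 = 63.35479
V̂(x̄_st) = Σ W_h² (1 − n_h/N_h) s_h²/n_h, with W_h = N_h/N and N = 1460:
  stratum Small: (1180/1460)²·(1 − 272/1180)·17.57²/272 = 0.570475
  stratum Large: (280/1460)²·(1 − 56/280)·14.69²/56 = 0.113385
V̂(x̄_st) = 0.68386
SE(x̄_st) = √0.68386 = 0.826958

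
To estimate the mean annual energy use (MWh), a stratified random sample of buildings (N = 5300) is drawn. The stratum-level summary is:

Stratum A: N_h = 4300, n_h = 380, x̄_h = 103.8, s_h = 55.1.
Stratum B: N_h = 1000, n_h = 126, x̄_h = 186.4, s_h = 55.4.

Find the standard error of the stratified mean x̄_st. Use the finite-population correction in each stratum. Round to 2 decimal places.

V̂(x̄_st) = Σ W_h² (1 − n_h/N_h) s_h²/n_h, with W_h = N_h/N and N = 5300:
  stratum A: (4300/5300)²·(1 − 380/4300)·55.1²/380 = 4.79427
  stratum B: (1000/5300)²·(1 − 126/1000)·55.4²/126 = 0.757894
V̂(x̄_st) = 5.55216
SE(x̄_st) = √5.55216 = 2.3563

SE(x̄_st) ≈ 2.36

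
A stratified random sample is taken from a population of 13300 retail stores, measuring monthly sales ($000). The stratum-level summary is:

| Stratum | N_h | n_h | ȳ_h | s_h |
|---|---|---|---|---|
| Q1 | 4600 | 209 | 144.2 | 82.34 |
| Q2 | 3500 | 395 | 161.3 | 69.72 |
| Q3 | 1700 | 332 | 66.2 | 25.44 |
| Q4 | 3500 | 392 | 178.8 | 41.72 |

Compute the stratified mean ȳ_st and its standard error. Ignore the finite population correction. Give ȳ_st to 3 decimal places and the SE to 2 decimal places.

ȳ_st ≈ 147.835, SE ≈ 2.25

ȳ_st = Σ W_h ȳ_h = (4600·144.2 + 3500·161.3 + 1700·66.2 + 3500·178.8)/13300 = 147.83534
V̂(ȳ_st) = Σ W_h² s_h²/n_h, with W_h = N_h/N and N = 13300:
  stratum Q1: (4600/13300)²·82.34²/209 = 3.8805
  stratum Q2: (3500/13300)²·69.72²/395 = 0.852218
  stratum Q3: (1700/13300)²·25.44²/332 = 0.0318486
  stratum Q4: (3500/13300)²·41.72²/392 = 0.307493
V̂(ȳ_st) = 5.07206
SE(ȳ_st) = √5.07206 = 2.25212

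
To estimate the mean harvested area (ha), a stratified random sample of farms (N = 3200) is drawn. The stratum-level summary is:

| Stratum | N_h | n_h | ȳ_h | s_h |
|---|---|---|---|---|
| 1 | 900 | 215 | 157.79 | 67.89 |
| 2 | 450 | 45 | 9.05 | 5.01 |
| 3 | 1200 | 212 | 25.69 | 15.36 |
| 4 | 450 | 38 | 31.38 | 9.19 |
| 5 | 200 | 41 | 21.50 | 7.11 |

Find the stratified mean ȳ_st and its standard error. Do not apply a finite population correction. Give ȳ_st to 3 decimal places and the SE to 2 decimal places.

ȳ_st = Σ W_h ȳ_h = (900·157.79 + 450·9.05 + 1200·25.69 + 450·31.38 + 200·21.50)/3200 = 61.04141
V̂(ȳ_st) = Σ W_h² s_h²/n_h, with W_h = N_h/N and N = 3200:
  stratum 1: (900/3200)²·67.89²/215 = 1.69574
  stratum 2: (450/3200)²·5.01²/45 = 0.0110303
  stratum 3: (1200/3200)²·15.36²/212 = 0.156498
  stratum 4: (450/3200)²·9.19²/38 = 0.0439514
  stratum 5: (200/3200)²·7.11²/41 = 0.00481632
V̂(ȳ_st) = 1.91203
SE(ȳ_st) = √1.91203 = 1.38276

ȳ_st ≈ 61.041, SE ≈ 1.38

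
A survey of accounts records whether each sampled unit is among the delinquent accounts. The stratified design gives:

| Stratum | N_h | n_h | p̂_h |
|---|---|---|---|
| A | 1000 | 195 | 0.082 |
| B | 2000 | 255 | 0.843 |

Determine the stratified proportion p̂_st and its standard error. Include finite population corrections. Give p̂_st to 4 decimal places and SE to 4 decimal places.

p̂_st ≈ 0.5893, SE ≈ 0.0154

N = 3000; stratum weights W_h = N_h/N.
p̂_st = Σ W_h p̂_h = (1000·0.082 + 2000·0.843)/3000 = 0.58933
V̂(p̂_st) = Σ W_h² (1 − n_h/N_h) p̂_h(1−p̂_h)/(n_h−1):
  stratum A: (1000/3000)²·(1 − 195/1000)·0.082·0.918/194 = 3.47063e-05
  stratum B: (2000/3000)²·(1 − 255/2000)·0.843·0.157/254 = 0.000202058
V̂(p̂_st) = 0.000236764; SE = √V̂ = 0.0153872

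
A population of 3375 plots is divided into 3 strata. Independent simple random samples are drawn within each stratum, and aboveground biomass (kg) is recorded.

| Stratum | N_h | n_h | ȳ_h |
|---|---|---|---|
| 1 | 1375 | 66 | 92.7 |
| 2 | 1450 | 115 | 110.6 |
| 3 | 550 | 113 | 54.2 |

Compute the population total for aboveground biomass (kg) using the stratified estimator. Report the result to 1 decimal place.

τ̂_st ≈ 317642.5

τ̂_st = Σ N_h ȳ_h = 1375·92.7 + 1450·110.6 + 550·54.2 = 317642.5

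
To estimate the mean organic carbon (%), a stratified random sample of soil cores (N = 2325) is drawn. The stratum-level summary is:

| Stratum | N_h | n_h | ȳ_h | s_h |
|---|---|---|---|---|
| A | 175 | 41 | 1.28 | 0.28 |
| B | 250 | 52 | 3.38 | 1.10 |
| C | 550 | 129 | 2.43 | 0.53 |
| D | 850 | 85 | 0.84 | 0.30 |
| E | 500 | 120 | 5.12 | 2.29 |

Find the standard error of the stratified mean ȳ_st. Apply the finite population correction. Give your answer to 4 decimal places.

SE(ȳ_st) ≈ 0.0445

V̂(ȳ_st) = Σ W_h² (1 − n_h/N_h) s_h²/n_h, with W_h = N_h/N and N = 2325:
  stratum A: (175/2325)²·(1 − 41/175)·0.28²/41 = 8.29524e-06
  stratum B: (250/2325)²·(1 − 52/250)·1.10²/52 = 0.000213079
  stratum C: (550/2325)²·(1 − 129/550)·0.53²/129 = 9.32741e-05
  stratum D: (850/2325)²·(1 − 85/850)·0.30²/85 = 0.000127367
  stratum E: (500/2325)²·(1 − 120/500)·2.29²/120 = 0.00153602
V̂(ȳ_st) = 0.00197804
SE(ȳ_st) = √0.00197804 = 0.0444751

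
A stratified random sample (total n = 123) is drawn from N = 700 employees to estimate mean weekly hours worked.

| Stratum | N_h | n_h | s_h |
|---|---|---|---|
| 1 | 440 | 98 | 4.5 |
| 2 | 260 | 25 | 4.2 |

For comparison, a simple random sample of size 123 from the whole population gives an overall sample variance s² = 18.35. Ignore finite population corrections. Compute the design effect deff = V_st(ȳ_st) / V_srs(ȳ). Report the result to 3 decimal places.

V̂(ȳ_st) = Σ W_h² s_h²/n_h, with W_h = N_h/N and N = 700:
  stratum 1: (440/700)²·4.5²/98 = 0.081641
  stratum 2: (260/700)²·4.2²/25 = 0.097344
V_st = 0.178985
V_srs = s²/n = 18.35/123 = 0.149187
deff = V_st / V_srs = 0.178985/0.149187 = 1.1997

deff ≈ 1.200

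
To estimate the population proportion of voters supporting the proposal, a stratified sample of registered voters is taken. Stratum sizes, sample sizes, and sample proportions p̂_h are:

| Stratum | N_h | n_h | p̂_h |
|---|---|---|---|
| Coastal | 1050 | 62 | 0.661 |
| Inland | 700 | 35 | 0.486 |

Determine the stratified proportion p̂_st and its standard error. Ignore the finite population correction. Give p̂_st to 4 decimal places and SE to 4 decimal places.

N = 1750; stratum weights W_h = N_h/N.
p̂_st = Σ W_h p̂_h = (1050·0.661 + 700·0.486)/1750 = 0.59100
V̂(p̂_st) = Σ W_h² p̂_h(1−p̂_h)/(n_h−1):
  stratum Coastal: (1050/1750)²·0.661·0.339/61 = 0.00132243
  stratum Inland: (700/1750)²·0.486·0.514/34 = 0.00117555
V̂(p̂_st) = 0.00249798; SE = √V̂ = 0.0499798

p̂_st ≈ 0.5910, SE ≈ 0.0500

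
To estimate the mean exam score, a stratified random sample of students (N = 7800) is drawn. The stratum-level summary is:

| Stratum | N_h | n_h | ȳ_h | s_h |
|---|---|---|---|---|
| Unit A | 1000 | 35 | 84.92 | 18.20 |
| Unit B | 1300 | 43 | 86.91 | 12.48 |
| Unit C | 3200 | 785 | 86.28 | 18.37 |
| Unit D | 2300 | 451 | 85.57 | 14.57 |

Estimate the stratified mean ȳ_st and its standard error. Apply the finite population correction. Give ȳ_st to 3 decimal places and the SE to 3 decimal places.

ȳ_st ≈ 86.001, SE ≈ 0.579

ȳ_st = Σ W_h ȳ_h = (1000·84.92 + 1300·86.91 + 3200·86.28 + 2300·85.57)/7800 = 86.00128
V̂(ȳ_st) = Σ W_h² (1 − n_h/N_h) s_h²/n_h, with W_h = N_h/N and N = 7800:
  stratum Unit A: (1000/7800)²·(1 − 35/1000)·18.20²/35 = 0.150111
  stratum Unit B: (1300/7800)²·(1 − 43/1300)·12.48²/43 = 0.097286
  stratum Unit C: (3200/7800)²·(1 − 785/3200)·18.37²/785 = 0.0546043
  stratum Unit D: (2300/7800)²·(1 − 451/2300)·14.57²/451 = 0.0329017
V̂(ȳ_st) = 0.334903
SE(ȳ_st) = √0.334903 = 0.578708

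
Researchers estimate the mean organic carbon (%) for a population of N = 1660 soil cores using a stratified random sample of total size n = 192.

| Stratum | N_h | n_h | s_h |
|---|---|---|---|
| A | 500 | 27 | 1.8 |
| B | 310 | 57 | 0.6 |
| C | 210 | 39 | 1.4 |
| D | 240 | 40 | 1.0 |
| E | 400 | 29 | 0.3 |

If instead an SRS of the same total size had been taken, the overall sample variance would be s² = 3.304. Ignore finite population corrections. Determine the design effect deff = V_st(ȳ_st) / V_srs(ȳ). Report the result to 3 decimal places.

deff ≈ 0.733

V̂(ȳ_st) = Σ W_h² s_h²/n_h, with W_h = N_h/N and N = 1660:
  stratum A: (500/1660)²·1.8²/27 = 0.0108869
  stratum B: (310/1660)²·0.6²/57 = 0.00022026
  stratum C: (210/1660)²·1.4²/39 = 0.000804292
  stratum D: (240/1660)²·1.0²/40 = 0.000522572
  stratum E: (400/1660)²·0.3²/29 = 0.000180197
V_st = 0.0126142
V_srs = s²/n = 3.304/192 = 0.0172083
deff = V_st / V_srs = 0.0126142/0.0172083 = 0.7330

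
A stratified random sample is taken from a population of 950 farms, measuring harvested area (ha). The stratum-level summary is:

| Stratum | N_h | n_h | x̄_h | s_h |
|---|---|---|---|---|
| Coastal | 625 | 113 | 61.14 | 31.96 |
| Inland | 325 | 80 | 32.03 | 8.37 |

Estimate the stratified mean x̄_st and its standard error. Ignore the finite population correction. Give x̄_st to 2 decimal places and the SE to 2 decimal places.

x̄_st ≈ 51.18, SE ≈ 2.00

x̄_st = Σ W_h x̄_h = (625·61.14 + 325·32.03)/950 = 51.18132
V̂(x̄_st) = Σ W_h² s_h²/n_h, with W_h = N_h/N and N = 950:
  stratum Coastal: (625/950)²·31.96²/113 = 3.91244
  stratum Inland: (325/950)²·8.37²/80 = 0.10249
V̂(x̄_st) = 4.01493
SE(x̄_st) = √4.01493 = 2.00373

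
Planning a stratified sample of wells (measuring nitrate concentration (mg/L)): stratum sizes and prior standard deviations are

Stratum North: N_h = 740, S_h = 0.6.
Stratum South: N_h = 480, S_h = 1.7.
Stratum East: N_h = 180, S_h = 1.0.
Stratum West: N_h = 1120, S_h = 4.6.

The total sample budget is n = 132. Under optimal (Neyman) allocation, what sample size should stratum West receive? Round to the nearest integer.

Neyman allocation: n_h = n · N_h S_h / Σ N_i S_i, with n = 132.
  stratum North: N_h·S_h = 740·0.6 = 444.00
  stratum South: N_h·S_h = 480·1.7 = 816.00
  stratum East: N_h·S_h = 180·1.0 = 180.00
  stratum West: N_h·S_h = 1120·4.6 = 5152.00
Σ N_h S_h = 6592.00
n for stratum West = 132·5152.00/6592.00 = 103.165 → 103

103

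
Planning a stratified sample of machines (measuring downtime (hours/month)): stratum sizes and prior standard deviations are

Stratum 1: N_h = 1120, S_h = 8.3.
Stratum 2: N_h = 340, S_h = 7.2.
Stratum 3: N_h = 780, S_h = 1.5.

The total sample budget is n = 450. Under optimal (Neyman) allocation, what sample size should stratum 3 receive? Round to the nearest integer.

41

Neyman allocation: n_h = n · N_h S_h / Σ N_i S_i, with n = 450.
  stratum 1: N_h·S_h = 1120·8.3 = 9296.00
  stratum 2: N_h·S_h = 340·7.2 = 2448.00
  stratum 3: N_h·S_h = 780·1.5 = 1170.00
Σ N_h S_h = 12914.00
n for stratum 3 = 450·1170.00/12914.00 = 40.770 → 41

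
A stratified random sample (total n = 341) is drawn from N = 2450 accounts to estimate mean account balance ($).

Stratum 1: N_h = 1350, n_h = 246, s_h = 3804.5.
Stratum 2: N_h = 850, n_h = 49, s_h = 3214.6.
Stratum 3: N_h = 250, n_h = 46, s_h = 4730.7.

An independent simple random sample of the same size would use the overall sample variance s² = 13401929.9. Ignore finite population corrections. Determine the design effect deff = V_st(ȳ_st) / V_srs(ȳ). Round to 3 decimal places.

V̂(ȳ_st) = Σ W_h² s_h²/n_h, with W_h = N_h/N and N = 2450:
  stratum 1: (1350/2450)²·3804.5²/246 = 17864.7
  stratum 2: (850/2450)²·3214.6²/49 = 25384.2
  stratum 3: (250/2450)²·4730.7²/46 = 5065.72
V_st = 48314.6
V_srs = s²/n = 13401929.9/341 = 39301.8
deff = V_st / V_srs = 48314.6/39301.8 = 1.2293

deff ≈ 1.229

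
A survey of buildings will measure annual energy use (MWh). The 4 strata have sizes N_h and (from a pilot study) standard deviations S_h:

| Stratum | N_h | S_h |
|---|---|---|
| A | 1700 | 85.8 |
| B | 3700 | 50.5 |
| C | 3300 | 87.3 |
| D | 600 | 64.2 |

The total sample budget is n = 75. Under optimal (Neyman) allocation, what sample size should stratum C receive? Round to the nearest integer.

Neyman allocation: n_h = n · N_h S_h / Σ N_i S_i, with n = 75.
  stratum A: N_h·S_h = 1700·85.8 = 145860.00
  stratum B: N_h·S_h = 3700·50.5 = 186850.00
  stratum C: N_h·S_h = 3300·87.3 = 288090.00
  stratum D: N_h·S_h = 600·64.2 = 38520.00
Σ N_h S_h = 659320.00
n for stratum C = 75·288090.00/659320.00 = 32.771 → 33

33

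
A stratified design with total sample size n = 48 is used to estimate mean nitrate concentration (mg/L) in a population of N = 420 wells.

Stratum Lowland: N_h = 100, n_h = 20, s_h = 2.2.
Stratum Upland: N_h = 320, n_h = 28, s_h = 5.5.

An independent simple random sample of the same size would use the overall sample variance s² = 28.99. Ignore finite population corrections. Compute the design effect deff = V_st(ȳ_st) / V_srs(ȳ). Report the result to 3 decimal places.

deff ≈ 1.061

V̂(ȳ_st) = Σ W_h² s_h²/n_h, with W_h = N_h/N and N = 420:
  stratum Lowland: (100/420)²·2.2²/20 = 0.0137188
  stratum Upland: (320/420)²·5.5²/28 = 0.627146
V_st = 0.640865
V_srs = s²/n = 28.99/48 = 0.603958
deff = V_st / V_srs = 0.640865/0.603958 = 1.0611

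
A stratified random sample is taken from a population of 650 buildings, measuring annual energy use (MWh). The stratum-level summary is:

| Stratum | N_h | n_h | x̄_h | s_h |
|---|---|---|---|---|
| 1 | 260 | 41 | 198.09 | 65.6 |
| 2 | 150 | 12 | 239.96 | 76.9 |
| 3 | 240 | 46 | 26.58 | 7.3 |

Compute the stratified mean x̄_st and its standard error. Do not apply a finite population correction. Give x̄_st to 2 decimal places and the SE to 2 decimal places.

x̄_st = Σ W_h x̄_h = (260·198.09 + 150·239.96 + 240·26.58)/650 = 144.42554
V̂(x̄_st) = Σ W_h² s_h²/n_h, with W_h = N_h/N and N = 650:
  stratum 1: (260/650)²·65.6²/41 = 16.7936
  stratum 2: (150/650)²·76.9²/12 = 26.2438
  stratum 3: (240/650)²·7.3²/46 = 0.157937
V̂(x̄_st) = 43.1954
SE(x̄_st) = √43.1954 = 6.57232

x̄_st ≈ 144.43, SE ≈ 6.57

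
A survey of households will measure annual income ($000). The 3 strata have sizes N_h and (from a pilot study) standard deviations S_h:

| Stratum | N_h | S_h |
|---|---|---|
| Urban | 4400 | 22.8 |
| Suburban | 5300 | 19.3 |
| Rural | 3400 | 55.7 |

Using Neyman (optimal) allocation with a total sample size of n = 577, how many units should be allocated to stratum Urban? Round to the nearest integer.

Neyman allocation: n_h = n · N_h S_h / Σ N_i S_i, with n = 577.
  stratum Urban: N_h·S_h = 4400·22.8 = 100320.00
  stratum Suburban: N_h·S_h = 5300·19.3 = 102290.00
  stratum Rural: N_h·S_h = 3400·55.7 = 189380.00
Σ N_h S_h = 391990.00
n for stratum Urban = 577·100320.00/391990.00 = 147.669 → 148

148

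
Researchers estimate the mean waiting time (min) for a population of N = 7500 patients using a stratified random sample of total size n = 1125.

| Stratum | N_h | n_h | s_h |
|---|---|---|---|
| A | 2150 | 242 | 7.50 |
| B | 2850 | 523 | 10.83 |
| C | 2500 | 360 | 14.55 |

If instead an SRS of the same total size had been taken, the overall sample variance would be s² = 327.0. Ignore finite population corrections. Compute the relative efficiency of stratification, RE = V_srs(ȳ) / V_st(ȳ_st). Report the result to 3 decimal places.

RE ≈ 2.488

V̂(ȳ_st) = Σ W_h² s_h²/n_h, with W_h = N_h/N and N = 7500:
  stratum A: (2150/7500)²·7.50²/242 = 0.0191012
  stratum B: (2850/7500)²·10.83²/523 = 0.0323834
  stratum C: (2500/7500)²·14.55²/360 = 0.0653403
V_st = 0.116825
V_srs = s²/n = 327.0/1125 = 0.290667
Relative efficiency = V_srs / V_st = 0.290667/0.116825 = 2.4881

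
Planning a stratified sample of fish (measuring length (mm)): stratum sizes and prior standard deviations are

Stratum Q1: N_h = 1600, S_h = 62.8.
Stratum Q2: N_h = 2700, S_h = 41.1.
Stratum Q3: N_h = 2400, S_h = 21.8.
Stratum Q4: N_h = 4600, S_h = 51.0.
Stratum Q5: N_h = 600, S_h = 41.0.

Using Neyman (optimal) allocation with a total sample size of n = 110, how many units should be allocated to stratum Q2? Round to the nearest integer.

23

Neyman allocation: n_h = n · N_h S_h / Σ N_i S_i, with n = 110.
  stratum Q1: N_h·S_h = 1600·62.8 = 100480.00
  stratum Q2: N_h·S_h = 2700·41.1 = 110970.00
  stratum Q3: N_h·S_h = 2400·21.8 = 52320.00
  stratum Q4: N_h·S_h = 4600·51.0 = 234600.00
  stratum Q5: N_h·S_h = 600·41.0 = 24600.00
Σ N_h S_h = 522970.00
n for stratum Q2 = 110·110970.00/522970.00 = 23.341 → 23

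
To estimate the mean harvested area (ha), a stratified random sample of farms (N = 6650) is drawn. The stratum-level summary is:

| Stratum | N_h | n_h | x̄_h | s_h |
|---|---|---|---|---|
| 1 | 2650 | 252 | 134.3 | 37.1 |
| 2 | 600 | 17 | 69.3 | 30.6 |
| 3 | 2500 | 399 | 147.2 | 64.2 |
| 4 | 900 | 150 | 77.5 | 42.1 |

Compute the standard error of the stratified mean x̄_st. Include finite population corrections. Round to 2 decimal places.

V̂(x̄_st) = Σ W_h² (1 − n_h/N_h) s_h²/n_h, with W_h = N_h/N and N = 6650:
  stratum 1: (2650/6650)²·(1 − 252/2650)·37.1²/252 = 0.784872
  stratum 2: (600/6650)²·(1 − 17/600)·30.6²/17 = 0.435683
  stratum 3: (2500/6650)²·(1 − 399/2500)·64.2²/399 = 1.22693
  stratum 4: (900/6650)²·(1 − 150/900)·42.1²/150 = 0.180357
V̂(x̄_st) = 2.62784
SE(x̄_st) = √2.62784 = 1.62106

SE(x̄_st) ≈ 1.62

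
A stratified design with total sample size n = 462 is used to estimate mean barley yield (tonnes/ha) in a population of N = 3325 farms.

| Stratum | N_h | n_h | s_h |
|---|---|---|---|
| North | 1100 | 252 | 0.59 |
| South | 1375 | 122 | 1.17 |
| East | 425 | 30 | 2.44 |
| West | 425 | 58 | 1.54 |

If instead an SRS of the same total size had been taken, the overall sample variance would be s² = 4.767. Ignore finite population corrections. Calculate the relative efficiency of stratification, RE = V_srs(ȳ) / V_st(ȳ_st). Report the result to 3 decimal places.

RE ≈ 1.725

V̂(ȳ_st) = Σ W_h² s_h²/n_h, with W_h = N_h/N and N = 3325:
  stratum North: (1100/3325)²·0.59²/252 = 0.000151184
  stratum South: (1375/3325)²·1.17²/122 = 0.00191882
  stratum East: (425/3325)²·2.44²/30 = 0.0032423
  stratum West: (425/3325)²·1.54²/58 = 0.000668049
V_st = 0.00598035
V_srs = s²/n = 4.767/462 = 0.0103182
Relative efficiency = V_srs / V_st = 0.0103182/0.00598035 = 1.7253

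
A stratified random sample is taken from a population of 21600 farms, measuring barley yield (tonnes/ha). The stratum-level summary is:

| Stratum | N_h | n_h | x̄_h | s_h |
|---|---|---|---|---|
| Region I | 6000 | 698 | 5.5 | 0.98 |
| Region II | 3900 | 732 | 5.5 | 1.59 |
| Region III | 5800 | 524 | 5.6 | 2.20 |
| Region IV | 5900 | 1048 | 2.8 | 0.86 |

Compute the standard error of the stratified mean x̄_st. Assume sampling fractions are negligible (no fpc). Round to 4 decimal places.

V̂(x̄_st) = Σ W_h² s_h²/n_h, with W_h = N_h/N and N = 21600:
  stratum Region I: (6000/21600)²·0.98²/698 = 0.000106168
  stratum Region II: (3900/21600)²·1.59²/732 = 0.000112591
  stratum Region III: (5800/21600)²·2.20²/524 = 0.000665982
  stratum Region IV: (5900/21600)²·0.86²/1048 = 5.26541e-05
V̂(x̄_st) = 0.000937395
SE(x̄_st) = √0.000937395 = 0.0306169

SE(x̄_st) ≈ 0.0306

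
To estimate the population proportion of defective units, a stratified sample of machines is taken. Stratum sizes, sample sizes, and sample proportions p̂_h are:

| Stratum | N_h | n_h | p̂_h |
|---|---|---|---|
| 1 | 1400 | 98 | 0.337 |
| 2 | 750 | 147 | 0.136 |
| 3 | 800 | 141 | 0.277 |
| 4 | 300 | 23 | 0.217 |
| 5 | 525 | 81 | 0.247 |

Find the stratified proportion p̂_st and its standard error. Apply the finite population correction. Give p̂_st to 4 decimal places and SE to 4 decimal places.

p̂_st ≈ 0.2623, SE ≈ 0.0214

N = 3775; stratum weights W_h = N_h/N.
p̂_st = Σ W_h p̂_h = (1400·0.337 + 750·0.136 + 800·0.277 + 300·0.217 + 525·0.247)/3775 = 0.26230
V̂(p̂_st) = Σ W_h² (1 − n_h/N_h) p̂_h(1−p̂_h)/(n_h−1):
  stratum 1: (1400/3775)²·(1 − 98/1400)·0.337·0.663/97 = 0.00029463
  stratum 2: (750/3775)²·(1 − 147/750)·0.136·0.864/146 = 2.55414e-05
  stratum 3: (800/3775)²·(1 − 141/800)·0.277·0.723/140 = 5.29214e-05
  stratum 4: (300/3775)²·(1 − 23/300)·0.217·0.783/22 = 4.50366e-05
  stratum 5: (525/3775)²·(1 − 81/525)·0.247·0.753/80 = 3.80286e-05
V̂(p̂_st) = 0.000456158; SE = √V̂ = 0.0213579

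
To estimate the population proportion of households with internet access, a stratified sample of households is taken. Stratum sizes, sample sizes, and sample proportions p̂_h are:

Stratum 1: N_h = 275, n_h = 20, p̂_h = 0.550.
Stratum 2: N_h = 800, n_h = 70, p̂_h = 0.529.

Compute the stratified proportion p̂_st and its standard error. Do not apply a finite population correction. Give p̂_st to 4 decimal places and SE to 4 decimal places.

p̂_st ≈ 0.5344, SE ≈ 0.0534

N = 1075; stratum weights W_h = N_h/N.
p̂_st = Σ W_h p̂_h = (275·0.550 + 800·0.529)/1075 = 0.53437
V̂(p̂_st) = Σ W_h² p̂_h(1−p̂_h)/(n_h−1):
  stratum 1: (275/1075)²·0.550·0.450/19 = 0.000852452
  stratum 2: (800/1075)²·0.529·0.471/69 = 0.00199982
V̂(p̂_st) = 0.00285227; SE = √V̂ = 0.0534067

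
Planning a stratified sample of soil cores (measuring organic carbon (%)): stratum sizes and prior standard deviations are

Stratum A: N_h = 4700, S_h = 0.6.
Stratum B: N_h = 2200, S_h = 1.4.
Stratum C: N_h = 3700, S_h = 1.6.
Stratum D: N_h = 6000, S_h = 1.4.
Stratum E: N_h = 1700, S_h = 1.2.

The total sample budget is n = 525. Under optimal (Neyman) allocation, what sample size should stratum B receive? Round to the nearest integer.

73

Neyman allocation: n_h = n · N_h S_h / Σ N_i S_i, with n = 525.
  stratum A: N_h·S_h = 4700·0.6 = 2820.00
  stratum B: N_h·S_h = 2200·1.4 = 3080.00
  stratum C: N_h·S_h = 3700·1.6 = 5920.00
  stratum D: N_h·S_h = 6000·1.4 = 8400.00
  stratum E: N_h·S_h = 1700·1.2 = 2040.00
Σ N_h S_h = 22260.00
n for stratum B = 525·3080.00/22260.00 = 72.642 → 73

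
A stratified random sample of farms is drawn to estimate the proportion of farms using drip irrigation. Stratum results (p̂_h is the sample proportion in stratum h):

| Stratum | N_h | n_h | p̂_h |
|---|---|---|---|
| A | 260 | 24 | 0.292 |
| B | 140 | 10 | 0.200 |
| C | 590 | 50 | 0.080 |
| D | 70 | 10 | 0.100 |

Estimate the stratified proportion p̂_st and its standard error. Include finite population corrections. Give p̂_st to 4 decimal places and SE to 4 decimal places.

p̂_st ≈ 0.1492, SE ≈ 0.0352

N = 1060; stratum weights W_h = N_h/N.
p̂_st = Σ W_h p̂_h = (260·0.292 + 140·0.200 + 590·0.080 + 70·0.100)/1060 = 0.14917
V̂(p̂_st) = Σ W_h² (1 − n_h/N_h) p̂_h(1−p̂_h)/(n_h−1):
  stratum A: (260/1060)²·(1 − 24/260)·0.292·0.708/23 = 0.000490865
  stratum B: (140/1060)²·(1 − 10/140)·0.200·0.800/9 = 0.000287963
  stratum C: (590/1060)²·(1 − 50/590)·0.080·0.920/49 = 0.000425908
  stratum D: (70/1060)²·(1 − 10/70)·0.100·0.900/9 = 3.73799e-05
V̂(p̂_st) = 0.00124212; SE = √V̂ = 0.0352437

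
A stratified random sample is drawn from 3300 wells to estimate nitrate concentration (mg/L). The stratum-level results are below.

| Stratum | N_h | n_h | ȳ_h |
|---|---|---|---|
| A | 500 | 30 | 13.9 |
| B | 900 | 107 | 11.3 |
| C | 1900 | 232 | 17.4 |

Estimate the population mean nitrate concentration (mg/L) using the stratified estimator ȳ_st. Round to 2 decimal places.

N = Σ N_h = 3300. Stratum weights W_h = N_h/N.
ȳ_st = (500·13.9 + 900·11.3 + 1900·17.4) / 3300 = 15.2061

ȳ_st ≈ 15.21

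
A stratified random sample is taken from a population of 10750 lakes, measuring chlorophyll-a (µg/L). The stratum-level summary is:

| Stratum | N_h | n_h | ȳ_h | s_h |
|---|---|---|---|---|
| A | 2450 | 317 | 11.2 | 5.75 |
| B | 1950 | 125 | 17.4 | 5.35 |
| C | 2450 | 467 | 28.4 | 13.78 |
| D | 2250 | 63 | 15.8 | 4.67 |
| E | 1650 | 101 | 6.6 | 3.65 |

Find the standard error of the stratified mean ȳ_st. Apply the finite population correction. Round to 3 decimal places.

SE(ȳ_st) ≈ 0.216

V̂(ȳ_st) = Σ W_h² (1 − n_h/N_h) s_h²/n_h, with W_h = N_h/N and N = 10750:
  stratum A: (2450/10750)²·(1 − 317/2450)·5.75²/317 = 0.00471646
  stratum B: (1950/10750)²·(1 − 125/1950)·5.35²/125 = 0.00705144
  stratum C: (2450/10750)²·(1 − 467/2450)·13.78²/467 = 0.0170944
  stratum D: (2250/10750)²·(1 − 63/2250)·4.67²/63 = 0.0147403
  stratum E: (1650/10750)²·(1 − 101/1650)·3.65²/101 = 0.00291731
V̂(ȳ_st) = 0.0465199
SE(ȳ_st) = √0.0465199 = 0.215685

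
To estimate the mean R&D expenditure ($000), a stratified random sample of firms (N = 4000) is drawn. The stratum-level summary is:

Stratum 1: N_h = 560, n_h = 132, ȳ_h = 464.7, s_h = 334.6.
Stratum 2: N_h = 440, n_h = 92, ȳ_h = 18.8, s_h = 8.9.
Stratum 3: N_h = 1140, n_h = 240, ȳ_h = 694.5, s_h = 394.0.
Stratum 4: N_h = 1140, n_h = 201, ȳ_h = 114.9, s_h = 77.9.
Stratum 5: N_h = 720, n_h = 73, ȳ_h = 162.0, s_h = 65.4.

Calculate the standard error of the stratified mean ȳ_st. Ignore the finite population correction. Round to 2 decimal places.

SE(ȳ_st) ≈ 8.57

V̂(ȳ_st) = Σ W_h² s_h²/n_h, with W_h = N_h/N and N = 4000:
  stratum 1: (560/4000)²·334.6²/132 = 16.6239
  stratum 2: (440/4000)²·8.9²/92 = 0.0104178
  stratum 3: (1140/4000)²·394.0²/240 = 52.5377
  stratum 4: (1140/4000)²·77.9²/201 = 2.45227
  stratum 5: (720/4000)²·65.4²/73 = 1.89836
V̂(ȳ_st) = 73.5227
SE(ȳ_st) = √73.5227 = 8.57454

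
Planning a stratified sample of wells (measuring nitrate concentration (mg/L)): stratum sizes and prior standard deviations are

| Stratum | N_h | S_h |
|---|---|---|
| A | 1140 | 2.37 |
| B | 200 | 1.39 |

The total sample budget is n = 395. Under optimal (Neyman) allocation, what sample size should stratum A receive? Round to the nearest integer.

358

Neyman allocation: n_h = n · N_h S_h / Σ N_i S_i, with n = 395.
  stratum A: N_h·S_h = 1140·2.37 = 2701.80
  stratum B: N_h·S_h = 200·1.39 = 278.00
Σ N_h S_h = 2979.80
n for stratum A = 395·2701.80/2979.80 = 358.149 → 358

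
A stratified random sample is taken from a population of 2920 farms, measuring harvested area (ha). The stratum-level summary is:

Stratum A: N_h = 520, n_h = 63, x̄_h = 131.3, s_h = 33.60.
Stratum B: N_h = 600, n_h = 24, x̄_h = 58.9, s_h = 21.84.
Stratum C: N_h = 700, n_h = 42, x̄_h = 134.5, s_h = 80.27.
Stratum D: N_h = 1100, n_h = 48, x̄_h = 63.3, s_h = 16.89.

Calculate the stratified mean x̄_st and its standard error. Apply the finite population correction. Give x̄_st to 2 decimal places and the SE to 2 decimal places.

x̄_st = Σ W_h x̄_h = (520·131.3 + 600·58.9 + 700·134.5 + 1100·63.3)/2920 = 91.57397
V̂(x̄_st) = Σ W_h² (1 − n_h/N_h) s_h²/n_h, with W_h = N_h/N and N = 2920:
  stratum A: (520/2920)²·(1 − 63/520)·33.60²/63 = 0.49945
  stratum B: (600/2920)²·(1 − 24/600)·21.84²/24 = 0.805568
  stratum C: (700/2920)²·(1 − 42/700)·80.27²/42 = 8.28735
  stratum D: (1100/2920)²·(1 − 48/1100)·16.89²/48 = 0.806605
V̂(x̄_st) = 10.399
SE(x̄_st) = √10.399 = 3.22474

x̄_st ≈ 91.57, SE ≈ 3.22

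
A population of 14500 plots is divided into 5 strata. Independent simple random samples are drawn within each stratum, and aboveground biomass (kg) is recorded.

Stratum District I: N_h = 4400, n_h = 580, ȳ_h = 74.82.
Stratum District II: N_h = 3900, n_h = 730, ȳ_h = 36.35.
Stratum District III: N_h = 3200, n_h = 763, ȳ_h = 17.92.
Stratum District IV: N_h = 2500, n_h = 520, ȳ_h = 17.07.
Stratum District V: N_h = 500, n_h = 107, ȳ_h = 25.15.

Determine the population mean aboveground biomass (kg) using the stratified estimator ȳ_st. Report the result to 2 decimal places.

ȳ_st ≈ 40.25

N = Σ N_h = 14500. Stratum weights W_h = N_h/N.
ȳ_st = (4400·74.82 + 3900·36.35 + 3200·17.92 + 2500·17.07 + 500·25.15) / 14500 = 40.2460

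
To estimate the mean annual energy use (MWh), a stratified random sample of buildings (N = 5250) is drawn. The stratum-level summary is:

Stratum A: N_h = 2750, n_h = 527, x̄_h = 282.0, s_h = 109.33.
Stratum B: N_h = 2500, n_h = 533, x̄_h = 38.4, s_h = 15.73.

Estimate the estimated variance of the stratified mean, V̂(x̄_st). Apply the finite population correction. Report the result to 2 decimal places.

V̂(x̄_st) = Σ W_h² (1 − n_h/N_h) s_h²/n_h, with W_h = N_h/N and N = 5250:
  stratum A: (2750/5250)²·(1 − 527/2750)·109.33²/527 = 5.03062
  stratum B: (2500/5250)²·(1 − 533/2500)·15.73²/533 = 0.082824
V̂(x̄_st) = 5.11345

V̂(x̄_st) ≈ 5.11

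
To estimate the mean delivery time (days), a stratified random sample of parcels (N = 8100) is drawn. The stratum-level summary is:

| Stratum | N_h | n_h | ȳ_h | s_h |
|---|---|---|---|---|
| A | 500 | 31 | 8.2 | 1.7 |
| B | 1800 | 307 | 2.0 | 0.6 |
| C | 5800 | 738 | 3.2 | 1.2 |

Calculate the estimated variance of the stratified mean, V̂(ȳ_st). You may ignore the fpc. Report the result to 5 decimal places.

V̂(ȳ_st) = Σ W_h² s_h²/n_h, with W_h = N_h/N and N = 8100:
  stratum A: (500/8100)²·1.7²/31 = 0.000355227
  stratum B: (1800/8100)²·0.6²/307 = 5.79081e-05
  stratum C: (5800/8100)²·1.2²/738 = 0.00100044
V̂(ȳ_st) = 0.00141358

V̂(ȳ_st) ≈ 0.00141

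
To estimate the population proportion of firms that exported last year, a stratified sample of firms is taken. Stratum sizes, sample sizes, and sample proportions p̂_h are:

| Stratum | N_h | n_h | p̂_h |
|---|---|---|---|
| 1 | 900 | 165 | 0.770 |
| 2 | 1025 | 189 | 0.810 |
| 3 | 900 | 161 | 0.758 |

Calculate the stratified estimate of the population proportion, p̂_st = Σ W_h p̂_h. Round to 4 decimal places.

p̂_st ≈ 0.7807

N = 2825; stratum weights W_h = N_h/N.
p̂_st = Σ W_h p̂_h = (900·0.770 + 1025·0.810 + 900·0.758)/2825 = 0.78069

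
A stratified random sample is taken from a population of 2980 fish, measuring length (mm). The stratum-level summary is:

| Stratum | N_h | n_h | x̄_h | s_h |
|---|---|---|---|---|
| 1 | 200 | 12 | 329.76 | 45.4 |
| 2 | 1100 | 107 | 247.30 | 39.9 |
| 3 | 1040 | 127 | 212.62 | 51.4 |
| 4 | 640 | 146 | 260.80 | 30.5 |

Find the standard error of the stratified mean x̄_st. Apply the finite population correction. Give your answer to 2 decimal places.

SE(x̄_st) ≈ 2.24

V̂(x̄_st) = Σ W_h² (1 − n_h/N_h) s_h²/n_h, with W_h = N_h/N and N = 2980:
  stratum 1: (200/2980)²·(1 − 12/200)·45.4²/12 = 0.727253
  stratum 2: (1100/2980)²·(1 − 107/1100)·39.9²/107 = 1.83009
  stratum 3: (1040/2980)²·(1 − 127/1040)·51.4²/127 = 2.2243
  stratum 4: (640/2980)²·(1 − 146/640)·30.5²/146 = 0.226841
V̂(x̄_st) = 5.00848
SE(x̄_st) = √5.00848 = 2.23796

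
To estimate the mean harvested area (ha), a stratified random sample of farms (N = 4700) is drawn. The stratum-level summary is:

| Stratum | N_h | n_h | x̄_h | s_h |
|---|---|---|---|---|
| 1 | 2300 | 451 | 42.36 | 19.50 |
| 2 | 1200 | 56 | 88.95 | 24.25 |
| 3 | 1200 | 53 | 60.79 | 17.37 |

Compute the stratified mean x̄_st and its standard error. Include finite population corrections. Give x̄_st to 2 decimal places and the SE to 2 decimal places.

x̄_st = Σ W_h x̄_h = (2300·42.36 + 1200·88.95 + 1200·60.79)/4700 = 58.96085
V̂(x̄_st) = Σ W_h² (1 − n_h/N_h) s_h²/n_h, with W_h = N_h/N and N = 4700:
  stratum 1: (2300/4700)²·(1 − 451/2300)·19.50²/451 = 0.162316
  stratum 2: (1200/4700)²·(1 − 56/1200)·24.25²/56 = 0.6526
  stratum 3: (1200/4700)²·(1 − 53/1200)·17.37²/53 = 0.354709
V̂(x̄_st) = 1.16963
SE(x̄_st) = √1.16963 = 1.08149

x̄_st ≈ 58.96, SE ≈ 1.08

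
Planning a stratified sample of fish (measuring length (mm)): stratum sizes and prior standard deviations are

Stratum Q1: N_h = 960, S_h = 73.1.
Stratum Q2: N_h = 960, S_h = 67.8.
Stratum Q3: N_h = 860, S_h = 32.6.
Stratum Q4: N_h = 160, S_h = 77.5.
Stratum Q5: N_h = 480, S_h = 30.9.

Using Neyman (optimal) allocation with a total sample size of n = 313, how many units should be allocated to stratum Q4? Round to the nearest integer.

Neyman allocation: n_h = n · N_h S_h / Σ N_i S_i, with n = 313.
  stratum Q1: N_h·S_h = 960·73.1 = 70176.00
  stratum Q2: N_h·S_h = 960·67.8 = 65088.00
  stratum Q3: N_h·S_h = 860·32.6 = 28036.00
  stratum Q4: N_h·S_h = 160·77.5 = 12400.00
  stratum Q5: N_h·S_h = 480·30.9 = 14832.00
Σ N_h S_h = 190532.00
n for stratum Q4 = 313·12400.00/190532.00 = 20.370 → 20

20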